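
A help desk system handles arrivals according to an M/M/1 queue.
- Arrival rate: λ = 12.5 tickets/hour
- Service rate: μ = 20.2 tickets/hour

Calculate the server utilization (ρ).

Server utilization: ρ = λ/μ
ρ = 12.5/20.2 = 0.6188
The server is busy 61.88% of the time.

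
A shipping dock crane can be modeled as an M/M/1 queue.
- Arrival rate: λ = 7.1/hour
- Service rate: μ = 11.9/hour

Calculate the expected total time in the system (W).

First, compute utilization: ρ = λ/μ = 7.1/11.9 = 0.5966
For M/M/1: W = 1/(μ-λ)
W = 1/(11.9-7.1) = 1/4.80
W = 0.2083 hours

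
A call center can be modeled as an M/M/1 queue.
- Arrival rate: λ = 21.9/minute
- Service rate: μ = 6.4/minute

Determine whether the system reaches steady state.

Stability requires ρ = λ/(cμ) < 1
ρ = 21.9/(1 × 6.4) = 21.9/6.40 = 3.4219
Since 3.4219 ≥ 1, the system is UNSTABLE.
Queue grows without bound. Need μ > λ = 21.9.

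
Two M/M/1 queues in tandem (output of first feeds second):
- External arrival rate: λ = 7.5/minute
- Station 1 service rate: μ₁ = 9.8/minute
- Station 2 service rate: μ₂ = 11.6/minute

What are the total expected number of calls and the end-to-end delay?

By Jackson's theorem, each station behaves as independent M/M/1.
Station 1: ρ₁ = 7.5/9.8 = 0.7653, L₁ = ρ₁/(1-ρ₁) = λ/(μ₁-λ) = 7.5/2.30 = 3.26087
Station 2: ρ₂ = 7.5/11.6 = 0.6466, L₂ = ρ₂/(1-ρ₂) = λ/(μ₂-λ) = 7.5/4.10 = 1.82927
Total: L = L₁ + L₂ = 3.26087 + 1.82927 = 5.0901
W = L/λ = 5.0901/7.5 = 0.6787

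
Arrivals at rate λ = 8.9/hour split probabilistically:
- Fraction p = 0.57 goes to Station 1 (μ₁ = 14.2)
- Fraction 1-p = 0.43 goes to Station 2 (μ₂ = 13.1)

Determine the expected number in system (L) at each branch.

Effective rates: λ₁ = 8.9×0.57 = 5.073, λ₂ = 8.9×0.43 = 3.827
Station 1: ρ₁ = 5.073/14.2 = 0.35725, L₁ = ρ₁/(1-ρ₁) = 0.35725/(1-0.35725) = 0.5558
Station 2: ρ₂ = 3.827/13.1 = 0.29214, L₂ = ρ₂/(1-ρ₂) = 0.29214/(1-0.29214) = 0.4127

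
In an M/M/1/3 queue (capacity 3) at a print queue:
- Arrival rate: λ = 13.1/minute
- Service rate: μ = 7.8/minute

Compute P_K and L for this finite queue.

ρ = λ/μ = 13.1/7.8 = 1.6795
P₀ = (1-ρ)/(1-ρ^(K+1)) = (1-1.6795)/(1-1.6795^4) = -0.6795/-6.9565 = 0.09768
P_K = P₀×ρ^K = 0.09768 × 1.6795^3 = 0.09768 × 4.7374 = 0.4627
Blocking probability P_3 = 0.4627 (46.27%)
L = ρ[1 - (K+1)ρ^K + Kρ^(K+1)] / [(1-ρ)(1-ρ^(K+1))]
L = 1.6795 × (1 - 4×4.73740 + 3×7.95646) / ((1 - 1.6795) × (1 - 7.95646)) = 2.1033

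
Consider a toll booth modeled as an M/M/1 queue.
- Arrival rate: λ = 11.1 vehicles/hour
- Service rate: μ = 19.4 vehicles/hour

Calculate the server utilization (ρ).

Server utilization: ρ = λ/μ
ρ = 11.1/19.4 = 0.5722
The server is busy 57.22% of the time.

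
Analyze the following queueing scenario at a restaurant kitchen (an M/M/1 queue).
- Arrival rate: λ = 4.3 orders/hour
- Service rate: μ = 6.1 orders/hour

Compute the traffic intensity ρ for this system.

Server utilization: ρ = λ/μ
ρ = 4.3/6.1 = 0.7049
The server is busy 70.49% of the time.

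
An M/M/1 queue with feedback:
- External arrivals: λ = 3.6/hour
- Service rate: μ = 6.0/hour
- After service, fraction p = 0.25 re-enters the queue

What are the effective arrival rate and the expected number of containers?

Effective arrival rate: λ_eff = λ/(1-p) = 3.6/(1-0.25) = 3.6/0.75 = 4.8000
ρ = λ_eff/μ = 4.8000/6.0 = 0.8000
L = ρ/(1-ρ) = 0.8000/(1-0.8000) = 4.0000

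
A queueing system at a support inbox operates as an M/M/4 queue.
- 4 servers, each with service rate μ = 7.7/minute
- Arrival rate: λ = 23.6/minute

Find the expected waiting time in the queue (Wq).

Traffic intensity: ρ = λ/(cμ) = 23.6/(4×7.7) = 0.7662
Since ρ = 0.7662 < 1, system is stable.
Offered load a = λ/μ = cρ = 23.6/7.7 = 3.0649
P₀ = [ Σₙ₌₀^3 aⁿ/n! + a^4/(4!(1-ρ)) ]⁻¹
Σ = a^0/0! + a^1/1! + a^2/2! + a^3/3! = 1.0000 + 3.0649 + 4.6969 + 4.7986 = 13.5604
a^4/(4!(1-ρ)) = 88.2440/(24 × 0.233766) = 15.7287
P₀ = 1/(13.5604 + 15.7287) = 0.03414
Lq = P₀·a^4·ρ / (4!(1-ρ)²) = 0.034142 × 88.2440 × 0.76623 / (24 × 0.054647) = 1.7602
Wq = Lq/λ = 1.76021/23.6 = 0.07459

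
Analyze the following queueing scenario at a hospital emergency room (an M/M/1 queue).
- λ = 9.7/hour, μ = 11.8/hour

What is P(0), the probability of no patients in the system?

ρ = λ/μ = 9.7/11.8 = 0.8220
P(0) = 1 - ρ = 1 - 0.8220 = 0.1780
The server is idle 17.80% of the time.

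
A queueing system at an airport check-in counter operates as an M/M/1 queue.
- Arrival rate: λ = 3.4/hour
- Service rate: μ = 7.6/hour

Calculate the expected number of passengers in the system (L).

ρ = λ/μ = 3.4/7.6 = 0.4474
For M/M/1: L = λ/(μ-λ)
L = 3.4/(7.6-3.4) = 3.4/4.20
L = 0.8095 passengers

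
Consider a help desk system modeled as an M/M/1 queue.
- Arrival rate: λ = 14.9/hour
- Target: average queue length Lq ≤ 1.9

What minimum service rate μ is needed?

For M/M/1: Lq = λ²/(μ(μ-λ))
Need Lq ≤ 1.9, i.e. μ(μ-λ) ≥ λ²/1.9
μ² - 14.9μ - 222.01/1.9 ≥ 0  →  μ² - 14.9μ - 116.84737 ≥ 0
Quadratic formula (positive root): μ = [λ + √(λ² + 4×116.84737)]/2
Discriminant: 222.01 + 4×116.84737 = 689.3995, √689.3995 = 26.2564
μ ≥ (14.9 + 26.2564)/2 = 20.5782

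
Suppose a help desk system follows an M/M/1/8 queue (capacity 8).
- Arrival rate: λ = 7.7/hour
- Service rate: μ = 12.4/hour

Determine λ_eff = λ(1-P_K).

ρ = λ/μ = 7.7/12.4 = 0.620968
P₀ = (1-ρ)/(1-ρ^(K+1)) = (1-0.620968)/(1-0.620968^9) = 0.3790/0.9863 = 0.3843
P_K = P₀×ρ^K = 0.38431 × 0.620968^8 = 0.38431 × 0.022108 = 0.008496
λ_eff = λ(1-P_K) = 7.7 × (1 - 0.008496) = 7.7 × 0.9915 = 7.6346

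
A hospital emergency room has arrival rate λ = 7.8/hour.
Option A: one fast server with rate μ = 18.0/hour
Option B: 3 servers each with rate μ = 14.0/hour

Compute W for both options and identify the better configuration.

Option A: single server μ = 18.0 (M/M/1)
  ρ_A = 7.8/18.0 = 0.4333
  W_A = 1/(μ-λ) = 1/(18.0-7.8) = 1/10.20 = 0.09804

Option B: 3 servers μ = 14.0 (M/M/3)
  ρ_B = λ/(cμ) = 7.8/(3×14.0) = 0.1857
  Offered load a = λ/μ = cρ = 7.8/14.0 = 0.5571
  P₀ = [ Σₙ₌₀^2 aⁿ/n! + a^3/(3!(1-ρ)) ]⁻¹
  Σ = a^0/0! + a^1/1! + a^2/2! = 1.0000 + 0.5571 + 0.1552 = 1.7123
  a^3/(3!(1-ρ)) = 0.17294/(6 × 0.81429) = 0.03540
  P₀ = 1/(1.7123 + 0.03540) = 0.5722
  Lq = P₀·a^3·ρ / (3!(1-ρ)²) = 0.57217 × 0.17294 × 0.18571 / (6 × 0.66306) = 0.004619
  Wq_B = Lq/λ = 0.004619/7.8 = 0.0005922
  W_B = Wq_B + 1/μ = 0.0005922 + 0.07143 = 0.07202

Since W_B = 0.07202 < W_A = 0.09804, Option B (multiple servers) has the shorter time in system.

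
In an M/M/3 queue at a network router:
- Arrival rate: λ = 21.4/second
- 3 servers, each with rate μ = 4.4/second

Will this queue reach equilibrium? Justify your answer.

Stability requires ρ = λ/(cμ) < 1
ρ = 21.4/(3 × 4.4) = 21.4/13.20 = 1.6212
Since 1.6212 ≥ 1, the system is UNSTABLE.
Need c > λ/μ = 21.4/4.4 = 4.86.
Minimum servers needed: c = 5.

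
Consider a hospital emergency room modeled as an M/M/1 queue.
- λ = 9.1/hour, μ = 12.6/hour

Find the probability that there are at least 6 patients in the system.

ρ = λ/μ = 9.1/12.6 = 0.7222
P(N ≥ n) = ρⁿ
P(N ≥ 6) = 0.7222^6
P(N ≥ 6) = 0.1419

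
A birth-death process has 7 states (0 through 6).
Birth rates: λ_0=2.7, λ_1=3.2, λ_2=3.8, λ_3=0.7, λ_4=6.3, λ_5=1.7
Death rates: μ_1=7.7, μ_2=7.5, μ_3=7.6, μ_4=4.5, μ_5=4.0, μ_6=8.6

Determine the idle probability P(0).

Ratios P(n)/P(0) = (λ₀···λₙ₋₁)/(μ₁···μₙ):
P(1)/P(0) = (2.7)/(7.7) = 0.35065
P(2)/P(0) = (2.7×3.2)/(7.7×7.5) = 0.14961
P(3)/P(0) = (2.7×3.2×3.8)/(7.7×7.5×7.6) = 0.074805
P(4)/P(0) = (2.7×3.2×3.8×0.7)/(7.7×7.5×7.6×4.5) = 0.011636
P(5)/P(0) = (2.7×3.2×3.8×0.7×6.3)/(7.7×7.5×7.6×4.5×4.0) = 0.018327
P(6)/P(0) = (2.7×3.2×3.8×0.7×6.3×1.7)/(7.7×7.5×7.6×4.5×4.0×8.6) = 0.0036228

Normalization: ∑ P(n) = 1
P(0) × (1.0000 + 0.35065 + 0.14961 + 0.074805 + 0.011636 + 0.018327 + 0.0036228) = 1
P(0) × 1.6087 = 1
P(0) = 1/1.6087 = 0.6216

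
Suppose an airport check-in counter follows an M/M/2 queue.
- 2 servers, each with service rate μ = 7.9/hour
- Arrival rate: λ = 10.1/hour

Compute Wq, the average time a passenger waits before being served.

Traffic intensity: ρ = λ/(cμ) = 10.1/(2×7.9) = 0.6392
Since ρ = 0.6392 < 1, system is stable.
Offered load a = λ/μ = cρ = 10.1/7.9 = 1.2785
P₀ = [ Σₙ₌₀^1 aⁿ/n! + a^2/(2!(1-ρ)) ]⁻¹
Σ = a^0/0! + a^1/1! = 1.0000 + 1.2785 = 2.2785
a^2/(2!(1-ρ)) = 1.6345/(2 × 0.36076) = 2.2654
P₀ = 1/(2.2785 + 2.2654) = 0.2201
Lq = P₀·a^2·ρ / (2!(1-ρ)²) = 0.22008 × 1.6345 × 0.63924 / (2 × 0.13015) = 0.8834
Wq = Lq/λ = 0.8834/10.1 = 0.08747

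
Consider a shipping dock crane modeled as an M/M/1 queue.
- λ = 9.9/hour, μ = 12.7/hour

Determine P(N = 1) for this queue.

ρ = λ/μ = 9.9/12.7 = 0.7795
P(n) = (1-ρ)ρⁿ
P(1) = (1-0.7795) × 0.7795^1
P(1) = 0.2205 × 0.7795
P(1) = 0.1719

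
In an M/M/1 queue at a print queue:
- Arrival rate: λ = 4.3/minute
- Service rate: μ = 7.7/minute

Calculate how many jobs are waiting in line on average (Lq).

ρ = λ/μ = 4.3/7.7 = 0.5584
For M/M/1: Lq = λ²/(μ(μ-λ))
Lq = 18.49/(7.7 × 3.40)
Lq = 0.7063 jobs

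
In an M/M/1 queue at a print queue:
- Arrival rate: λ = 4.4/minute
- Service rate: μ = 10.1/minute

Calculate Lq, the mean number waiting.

ρ = λ/μ = 4.4/10.1 = 0.4356
For M/M/1: Lq = λ²/(μ(μ-λ))
Lq = 19.36/(10.1 × 5.70)
Lq = 0.3363 jobs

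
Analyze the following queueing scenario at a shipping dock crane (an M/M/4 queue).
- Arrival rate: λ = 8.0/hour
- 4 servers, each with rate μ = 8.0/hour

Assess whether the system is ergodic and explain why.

Stability requires ρ = λ/(cμ) < 1
ρ = 8.0/(4 × 8.0) = 8.0/32.00 = 0.2500
Since 0.2500 < 1, the system is STABLE.
The servers are busy 25.00% of the time.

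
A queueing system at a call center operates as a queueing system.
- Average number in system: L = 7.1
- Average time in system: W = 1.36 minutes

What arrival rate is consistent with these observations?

Little's Law: L = λW, so λ = L/W
λ = 7.1/1.36 = 5.2206 calls/minute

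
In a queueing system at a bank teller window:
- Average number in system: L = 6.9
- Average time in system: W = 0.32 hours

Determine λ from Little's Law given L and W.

Little's Law: L = λW, so λ = L/W
λ = 6.9/0.32 = 21.5625 transactions/hour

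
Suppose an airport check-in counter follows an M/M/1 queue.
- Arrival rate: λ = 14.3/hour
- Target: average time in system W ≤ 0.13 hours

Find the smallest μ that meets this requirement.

For M/M/1: W = 1/(μ-λ)
Need W ≤ 0.13, so 1/(μ-λ) ≤ 0.13
μ - λ ≥ 1/0.13 = 7.6923
μ ≥ 14.3 + 7.6923 = 21.9923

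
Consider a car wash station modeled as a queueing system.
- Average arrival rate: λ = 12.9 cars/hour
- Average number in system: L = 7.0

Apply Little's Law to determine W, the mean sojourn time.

Little's Law: L = λW, so W = L/λ
W = 7.0/12.9 = 0.5426 hours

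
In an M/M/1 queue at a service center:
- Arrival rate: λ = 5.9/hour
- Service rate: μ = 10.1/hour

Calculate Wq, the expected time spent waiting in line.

First, compute utilization: ρ = λ/μ = 5.9/10.1 = 0.5842
For M/M/1: Wq = λ/(μ(μ-λ))
Wq = 5.9/(10.1 × (10.1-5.9))
Wq = 5.9/(10.1 × 4.20)
Wq = 0.1391 hours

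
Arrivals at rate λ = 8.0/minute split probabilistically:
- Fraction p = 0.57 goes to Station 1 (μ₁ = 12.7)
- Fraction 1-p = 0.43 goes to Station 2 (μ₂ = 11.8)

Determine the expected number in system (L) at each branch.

Effective rates: λ₁ = 8.0×0.57 = 4.56, λ₂ = 8.0×0.43 = 3.44
Station 1: ρ₁ = 4.56/12.7 = 0.35906, L₁ = ρ₁/(1-ρ₁) = 0.35906/(1-0.35906) = 0.5602
Station 2: ρ₂ = 3.44/11.8 = 0.29153, L₂ = ρ₂/(1-ρ₂) = 0.29153/(1-0.29153) = 0.4115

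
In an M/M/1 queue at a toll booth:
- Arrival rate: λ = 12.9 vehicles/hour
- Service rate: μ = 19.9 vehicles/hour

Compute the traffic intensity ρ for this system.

Server utilization: ρ = λ/μ
ρ = 12.9/19.9 = 0.6482
The server is busy 64.82% of the time.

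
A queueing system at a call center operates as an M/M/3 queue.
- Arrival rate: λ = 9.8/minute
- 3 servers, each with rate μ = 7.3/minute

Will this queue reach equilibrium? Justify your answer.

Stability requires ρ = λ/(cμ) < 1
ρ = 9.8/(3 × 7.3) = 9.8/21.90 = 0.4475
Since 0.4475 < 1, the system is STABLE.
The servers are busy 44.75% of the time.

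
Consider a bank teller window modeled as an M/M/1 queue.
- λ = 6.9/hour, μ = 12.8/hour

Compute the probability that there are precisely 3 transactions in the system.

ρ = λ/μ = 6.9/12.8 = 0.53906
P(n) = (1-ρ)ρⁿ
P(3) = (1-0.53906) × 0.53906^3
P(3) = 0.46094 × 0.15664
P(3) = 0.07220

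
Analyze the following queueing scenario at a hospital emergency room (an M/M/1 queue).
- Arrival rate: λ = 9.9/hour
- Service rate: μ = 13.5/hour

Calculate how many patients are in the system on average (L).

ρ = λ/μ = 9.9/13.5 = 0.7333
For M/M/1: L = λ/(μ-λ)
L = 9.9/(13.5-9.9) = 9.9/3.60
L = 2.7500 patients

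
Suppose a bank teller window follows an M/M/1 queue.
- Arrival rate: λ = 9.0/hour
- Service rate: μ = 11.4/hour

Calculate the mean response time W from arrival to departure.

First, compute utilization: ρ = λ/μ = 9.0/11.4 = 0.7895
For M/M/1: W = 1/(μ-λ)
W = 1/(11.4-9.0) = 1/2.40
W = 0.4167 hours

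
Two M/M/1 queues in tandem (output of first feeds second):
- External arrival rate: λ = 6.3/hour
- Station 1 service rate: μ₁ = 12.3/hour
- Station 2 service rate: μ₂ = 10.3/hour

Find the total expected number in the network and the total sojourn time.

By Jackson's theorem, each station behaves as independent M/M/1.
Station 1: ρ₁ = 6.3/12.3 = 0.5122, L₁ = ρ₁/(1-ρ₁) = λ/(μ₁-λ) = 6.3/6.00 = 1.0500
Station 2: ρ₂ = 6.3/10.3 = 0.6117, L₂ = ρ₂/(1-ρ₂) = λ/(μ₂-λ) = 6.3/4.00 = 1.5750
Total: L = L₁ + L₂ = 1.0500 + 1.5750 = 2.6250
W = L/λ = 2.6250/6.3 = 0.4167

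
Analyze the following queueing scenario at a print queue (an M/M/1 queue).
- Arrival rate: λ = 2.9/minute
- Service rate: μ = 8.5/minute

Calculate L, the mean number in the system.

ρ = λ/μ = 2.9/8.5 = 0.3412
For M/M/1: L = λ/(μ-λ)
L = 2.9/(8.5-2.9) = 2.9/5.60
L = 0.5179 jobs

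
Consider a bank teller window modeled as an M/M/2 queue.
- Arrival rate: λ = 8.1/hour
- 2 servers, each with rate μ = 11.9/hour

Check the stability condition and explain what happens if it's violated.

Stability requires ρ = λ/(cμ) < 1
ρ = 8.1/(2 × 11.9) = 8.1/23.80 = 0.3403
Since 0.3403 < 1, the system is STABLE.
The servers are busy 34.03% of the time.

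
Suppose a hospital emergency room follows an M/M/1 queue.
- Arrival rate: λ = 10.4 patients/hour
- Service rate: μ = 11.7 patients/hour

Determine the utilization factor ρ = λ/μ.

Server utilization: ρ = λ/μ
ρ = 10.4/11.7 = 0.8889
The server is busy 88.89% of the time.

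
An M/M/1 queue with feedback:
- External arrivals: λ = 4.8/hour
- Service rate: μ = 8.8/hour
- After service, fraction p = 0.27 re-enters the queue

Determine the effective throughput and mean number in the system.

Effective arrival rate: λ_eff = λ/(1-p) = 4.8/(1-0.27) = 4.8/0.73 = 6.5753
ρ = λ_eff/μ = 6.5753/8.8 = 0.7472
L = ρ/(1-ρ) = 0.7472/(1-0.7472) = 2.9557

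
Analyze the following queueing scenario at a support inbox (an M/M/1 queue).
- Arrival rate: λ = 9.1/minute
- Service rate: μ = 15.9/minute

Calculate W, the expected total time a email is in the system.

First, compute utilization: ρ = λ/μ = 9.1/15.9 = 0.5723
For M/M/1: W = 1/(μ-λ)
W = 1/(15.9-9.1) = 1/6.80
W = 0.1471 minutes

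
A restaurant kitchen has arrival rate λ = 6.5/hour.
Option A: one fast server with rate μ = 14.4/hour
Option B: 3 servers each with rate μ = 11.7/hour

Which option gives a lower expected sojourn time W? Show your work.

Option A: single server μ = 14.4 (M/M/1)
  ρ_A = 6.5/14.4 = 0.4514
  W_A = 1/(μ-λ) = 1/(14.4-6.5) = 1/7.90 = 0.1266

Option B: 3 servers μ = 11.7 (M/M/3)
  ρ_B = λ/(cμ) = 6.5/(3×11.7) = 0.1852
  Offered load a = λ/μ = cρ = 6.5/11.7 = 0.5556
  P₀ = [ Σₙ₌₀^2 aⁿ/n! + a^3/(3!(1-ρ)) ]⁻¹
  Σ = a^0/0! + a^1/1! + a^2/2! = 1.0000 + 0.5556 + 0.1543 = 1.7099
  a^3/(3!(1-ρ)) = 0.17147/(6 × 0.81481) = 0.03507
  P₀ = 1/(1.7099 + 0.03507) = 0.5731
  Lq = P₀·a^3·ρ / (3!(1-ρ)²) = 0.57308 × 0.17147 × 0.18519 / (6 × 0.66392) = 0.004568
  Wq_B = Lq/λ = 0.004568/6.5 = 0.0007028
  W_B = Wq_B + 1/μ = 0.0007028 + 0.08547 = 0.08617

Since W_B = 0.08617 < W_A = 0.1266, Option B (multiple servers) has the shorter time in system.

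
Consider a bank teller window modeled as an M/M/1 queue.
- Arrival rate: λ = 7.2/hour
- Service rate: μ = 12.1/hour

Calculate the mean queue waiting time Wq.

First, compute utilization: ρ = λ/μ = 7.2/12.1 = 0.5950
For M/M/1: Wq = λ/(μ(μ-λ))
Wq = 7.2/(12.1 × (12.1-7.2))
Wq = 7.2/(12.1 × 4.90)
Wq = 0.1214 hours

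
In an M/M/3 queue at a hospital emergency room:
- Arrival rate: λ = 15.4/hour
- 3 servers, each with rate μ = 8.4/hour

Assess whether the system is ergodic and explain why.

Stability requires ρ = λ/(cμ) < 1
ρ = 15.4/(3 × 8.4) = 15.4/25.20 = 0.6111
Since 0.6111 < 1, the system is STABLE.
The servers are busy 61.11% of the time.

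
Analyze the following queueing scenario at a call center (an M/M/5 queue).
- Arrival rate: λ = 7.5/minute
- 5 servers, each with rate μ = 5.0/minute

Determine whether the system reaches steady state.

Stability requires ρ = λ/(cμ) < 1
ρ = 7.5/(5 × 5.0) = 7.5/25.00 = 0.3000
Since 0.3000 < 1, the system is STABLE.
The servers are busy 30.00% of the time.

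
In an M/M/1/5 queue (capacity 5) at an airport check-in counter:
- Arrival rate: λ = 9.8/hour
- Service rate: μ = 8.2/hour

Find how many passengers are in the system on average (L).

ρ = λ/μ = 9.8/8.2 = 1.19512
P₀ = (1-ρ)/(1-ρ^(K+1)) = (1-1.19512)/(1-1.19512^6) = -0.195120/-1.91386 = 0.1020
P_K = P₀×ρ^K = 0.10195 × 1.19512^5 = 0.10195 × 2.4381 = 0.2486
L = ρ[1 - (K+1)ρ^K + Kρ^(K+1)] / [(1-ρ)(1-ρ^(K+1))]
L = 1.19512 × (1 - 6×2.43813 + 5×2.91386) / ((1 - 1.19512) × (1 - 2.91386)) = 3.0100 passengers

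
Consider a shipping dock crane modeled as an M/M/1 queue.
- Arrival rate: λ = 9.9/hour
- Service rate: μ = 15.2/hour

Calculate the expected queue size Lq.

ρ = λ/μ = 9.9/15.2 = 0.6513
For M/M/1: Lq = λ²/(μ(μ-λ))
Lq = 98.01/(15.2 × 5.30)
Lq = 1.2166 containers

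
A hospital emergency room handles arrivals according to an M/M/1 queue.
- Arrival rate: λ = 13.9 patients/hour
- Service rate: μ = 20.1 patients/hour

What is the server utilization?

Server utilization: ρ = λ/μ
ρ = 13.9/20.1 = 0.6915
The server is busy 69.15% of the time.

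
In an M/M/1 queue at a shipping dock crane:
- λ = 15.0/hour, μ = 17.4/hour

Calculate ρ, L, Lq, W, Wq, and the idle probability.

Step 1: ρ = λ/μ = 15.0/17.4 = 0.8621
Step 2: L = λ/(μ-λ) = 15.0/2.40 = 6.2500
Step 3: Lq = λ²/(μ(μ-λ)) = 225.00/(17.4×2.40) = 5.3879
Step 4: W = 1/(μ-λ) = 1/2.40 = 0.41667
Step 5: Wq = λ/(μ(μ-λ)) = 15.0/(17.4×2.40) = 0.3592
Step 6: P(0) = 1-ρ = 0.1379
Verify: L = λW = 15.0×0.41667 = 6.2500 ✔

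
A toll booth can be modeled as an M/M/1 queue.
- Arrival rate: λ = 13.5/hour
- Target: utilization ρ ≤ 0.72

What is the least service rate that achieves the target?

ρ = λ/μ, so μ = λ/ρ
μ ≥ 13.5/0.72 = 18.7500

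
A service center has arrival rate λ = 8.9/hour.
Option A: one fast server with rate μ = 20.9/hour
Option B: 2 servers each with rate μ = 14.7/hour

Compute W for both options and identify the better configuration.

Option A: single server μ = 20.9 (M/M/1)
  ρ_A = 8.9/20.9 = 0.4258
  W_A = 1/(μ-λ) = 1/(20.9-8.9) = 1/12.00 = 0.08333

Option B: 2 servers μ = 14.7 (M/M/2)
  ρ_B = λ/(cμ) = 8.9/(2×14.7) = 0.3027
  Offered load a = λ/μ = cρ = 8.9/14.7 = 0.6054
  P₀ = [ Σₙ₌₀^1 aⁿ/n! + a^2/(2!(1-ρ)) ]⁻¹
  Σ = a^0/0! + a^1/1! = 1.0000 + 0.6054 = 1.6054
  a^2/(2!(1-ρ)) = 0.3666/(2 × 0.6973) = 0.2629
  P₀ = 1/(1.6054 + 0.2629) = 0.5352
  Lq = P₀·a^2·ρ / (2!(1-ρ)²) = 0.5352 × 0.3666 × 0.3027 / (2 × 0.4862) = 0.06108
  Wq_B = Lq/λ = 0.06108/8.9 = 0.006863
  W_B = Wq_B + 1/μ = 0.006863 + 0.06803 = 0.07489

Since W_B = 0.07489 < W_A = 0.08333, Option B (multiple servers) has the shorter time in system.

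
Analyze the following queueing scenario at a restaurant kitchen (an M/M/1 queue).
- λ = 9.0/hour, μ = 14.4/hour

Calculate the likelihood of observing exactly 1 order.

ρ = λ/μ = 9.0/14.4 = 0.6250
P(n) = (1-ρ)ρⁿ
P(1) = (1-0.6250) × 0.6250^1
P(1) = 0.3750 × 0.6250
P(1) = 0.2344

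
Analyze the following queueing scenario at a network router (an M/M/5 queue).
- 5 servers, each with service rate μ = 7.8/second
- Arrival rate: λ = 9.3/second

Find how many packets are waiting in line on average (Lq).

Traffic intensity: ρ = λ/(cμ) = 9.3/(5×7.8) = 0.2385
Since ρ = 0.2385 < 1, system is stable.
Offered load a = λ/μ = cρ = 9.3/7.8 = 1.1923
P₀ = [ Σₙ₌₀^4 aⁿ/n! + a^5/(5!(1-ρ)) ]⁻¹
Σ = a^0/0! + a^1/1! + a^2/2! + a^3/3! + a^4/4! = 1.0000 + 1.1923 + 0.7108 + 0.2825 + 0.08421 = 3.2698
a^5/(5!(1-ρ)) = 2.4096/(120 × 0.7615) = 0.02637
P₀ = 1/(3.2698 + 0.02637) = 0.3034
Lq = P₀·a^5·ρ / (5!(1-ρ)²) = 0.30338 × 2.4096 × 0.23846 / (120 × 0.57994) = 0.002505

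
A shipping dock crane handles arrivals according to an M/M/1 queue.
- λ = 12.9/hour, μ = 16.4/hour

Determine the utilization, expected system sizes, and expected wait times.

Step 1: ρ = λ/μ = 12.9/16.4 = 0.7866
Step 2: L = λ/(μ-λ) = 12.9/3.50 = 3.6857
Step 3: Lq = λ²/(μ(μ-λ)) = 166.41/(16.4×3.50) = 2.8991
Step 4: W = 1/(μ-λ) = 1/3.50 = 0.28571
Step 5: Wq = λ/(μ(μ-λ)) = 12.9/(16.4×3.50) = 0.2247
Step 6: P(0) = 1-ρ = 0.2134
Verify: L = λW = 12.9×0.28571 = 3.6857 ✔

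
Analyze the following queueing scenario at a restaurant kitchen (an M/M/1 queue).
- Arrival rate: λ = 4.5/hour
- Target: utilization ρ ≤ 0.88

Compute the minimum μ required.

ρ = λ/μ, so μ = λ/ρ
μ ≥ 4.5/0.88 = 5.1136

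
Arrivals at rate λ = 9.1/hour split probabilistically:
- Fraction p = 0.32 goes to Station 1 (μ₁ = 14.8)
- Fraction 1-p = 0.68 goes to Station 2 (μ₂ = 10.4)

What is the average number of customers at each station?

Effective rates: λ₁ = 9.1×0.32 = 2.912, λ₂ = 9.1×0.68 = 6.188
Station 1: ρ₁ = 2.912/14.8 = 0.1968, L₁ = ρ₁/(1-ρ₁) = 0.1968/(1-0.1968) = 0.2450
Station 2: ρ₂ = 6.188/10.4 = 0.5950, L₂ = ρ₂/(1-ρ₂) = 0.5950/(1-0.5950) = 1.4691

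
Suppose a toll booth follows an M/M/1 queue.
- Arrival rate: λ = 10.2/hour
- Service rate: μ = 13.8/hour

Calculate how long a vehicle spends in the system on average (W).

First, compute utilization: ρ = λ/μ = 10.2/13.8 = 0.7391
For M/M/1: W = 1/(μ-λ)
W = 1/(13.8-10.2) = 1/3.60
W = 0.2778 hours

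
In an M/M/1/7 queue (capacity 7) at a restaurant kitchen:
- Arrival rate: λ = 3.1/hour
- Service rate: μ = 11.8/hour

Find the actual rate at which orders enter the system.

ρ = λ/μ = 3.1/11.8 = 0.26271
P₀ = (1-ρ)/(1-ρ^(K+1)) = (1-0.26271)/(1-0.26271^8) = 0.7373/1.0000 = 0.7373
P_K = P₀×ρ^K = 0.73731 × 0.26271^7 = 0.73731 × 0.000086365 = 0.00006368
λ_eff = λ(1-P_K) = 3.1 × (1 - 0.00006368) = 3.1 × 0.99994 = 3.0998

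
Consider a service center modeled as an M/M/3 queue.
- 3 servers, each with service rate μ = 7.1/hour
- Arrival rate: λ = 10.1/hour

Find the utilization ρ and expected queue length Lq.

Traffic intensity: ρ = λ/(cμ) = 10.1/(3×7.1) = 0.4742
Since ρ = 0.4742 < 1, system is stable.
Offered load a = λ/μ = cρ = 10.1/7.1 = 1.4225
P₀ = [ Σₙ₌₀^2 aⁿ/n! + a^3/(3!(1-ρ)) ]⁻¹
Σ = a^0/0! + a^1/1! + a^2/2! = 1.0000 + 1.4225 + 1.0118 = 3.4343
a^3/(3!(1-ρ)) = 2.8787/(6 × 0.52582) = 0.9124
P₀ = 1/(3.4343 + 0.9124) = 0.2301
Lq = P₀·a^3·ρ / (3!(1-ρ)²) = 0.2301 × 2.8787 × 0.4742 / (6 × 0.2765) = 0.1893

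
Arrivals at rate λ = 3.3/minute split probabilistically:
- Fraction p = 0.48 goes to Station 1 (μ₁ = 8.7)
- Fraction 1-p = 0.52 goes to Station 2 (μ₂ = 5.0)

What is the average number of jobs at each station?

Effective rates: λ₁ = 3.3×0.48 = 1.584, λ₂ = 3.3×0.52 = 1.716
Station 1: ρ₁ = 1.584/8.7 = 0.1821, L₁ = ρ₁/(1-ρ₁) = 0.1821/(1-0.1821) = 0.2226
Station 2: ρ₂ = 1.716/5.0 = 0.3432, L₂ = ρ₂/(1-ρ₂) = 0.3432/(1-0.3432) = 0.5225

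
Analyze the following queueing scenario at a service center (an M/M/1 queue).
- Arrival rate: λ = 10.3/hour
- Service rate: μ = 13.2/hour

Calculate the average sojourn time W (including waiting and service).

First, compute utilization: ρ = λ/μ = 10.3/13.2 = 0.7803
For M/M/1: W = 1/(μ-λ)
W = 1/(13.2-10.3) = 1/2.90
W = 0.3448 hours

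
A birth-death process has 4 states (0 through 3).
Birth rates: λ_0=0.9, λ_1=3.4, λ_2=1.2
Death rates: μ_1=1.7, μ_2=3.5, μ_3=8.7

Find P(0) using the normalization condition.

Ratios P(n)/P(0) = (λ₀···λₙ₋₁)/(μ₁···μₙ):
P(1)/P(0) = (0.9)/(1.7) = 0.5294
P(2)/P(0) = (0.9×3.4)/(1.7×3.5) = 0.5143
P(3)/P(0) = (0.9×3.4×1.2)/(1.7×3.5×8.7) = 0.07094

Normalization: ∑ P(n) = 1
P(0) × (1.0000 + 0.5294 + 0.5143 + 0.07094) = 1
P(0) × 2.1146 = 1
P(0) = 1/2.1146 = 0.4729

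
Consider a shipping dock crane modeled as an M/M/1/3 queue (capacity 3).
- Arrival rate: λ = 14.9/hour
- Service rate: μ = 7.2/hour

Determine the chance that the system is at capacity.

ρ = λ/μ = 14.9/7.2 = 2.06944
P₀ = (1-ρ)/(1-ρ^(K+1)) = (1-2.06944)/(1-2.06944^4) = -1.0694/-17.3405 = 0.06167
P_K = P₀×ρ^K = 0.06167 × 2.06944^3 = 0.06167 × 8.8625 = 0.5466
Blocking probability = 54.66%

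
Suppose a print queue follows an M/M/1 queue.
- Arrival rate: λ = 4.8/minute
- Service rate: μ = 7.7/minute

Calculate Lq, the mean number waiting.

ρ = λ/μ = 4.8/7.7 = 0.6234
For M/M/1: Lq = λ²/(μ(μ-λ))
Lq = 23.04/(7.7 × 2.90)
Lq = 1.0318 jobs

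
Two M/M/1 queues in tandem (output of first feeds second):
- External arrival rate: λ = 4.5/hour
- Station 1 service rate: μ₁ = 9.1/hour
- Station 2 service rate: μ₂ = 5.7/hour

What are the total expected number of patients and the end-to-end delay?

By Jackson's theorem, each station behaves as independent M/M/1.
Station 1: ρ₁ = 4.5/9.1 = 0.4945, L₁ = ρ₁/(1-ρ₁) = λ/(μ₁-λ) = 4.5/4.60 = 0.9783
Station 2: ρ₂ = 4.5/5.7 = 0.7895, L₂ = ρ₂/(1-ρ₂) = λ/(μ₂-λ) = 4.5/1.20 = 3.7500
Total: L = L₁ + L₂ = 0.9783 + 3.7500 = 4.7283
W = L/λ = 4.7283/4.5 = 1.0507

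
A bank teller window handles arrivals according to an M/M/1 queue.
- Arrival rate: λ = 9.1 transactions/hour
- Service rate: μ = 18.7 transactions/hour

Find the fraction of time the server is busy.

Server utilization: ρ = λ/μ
ρ = 9.1/18.7 = 0.4866
The server is busy 48.66% of the time.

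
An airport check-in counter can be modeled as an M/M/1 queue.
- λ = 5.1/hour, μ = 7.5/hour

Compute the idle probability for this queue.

ρ = λ/μ = 5.1/7.5 = 0.6800
P(0) = 1 - ρ = 1 - 0.6800 = 0.3200
The server is idle 32.00% of the time.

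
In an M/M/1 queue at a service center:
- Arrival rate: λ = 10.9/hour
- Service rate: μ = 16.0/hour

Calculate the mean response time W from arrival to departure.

First, compute utilization: ρ = λ/μ = 10.9/16.0 = 0.6813
For M/M/1: W = 1/(μ-λ)
W = 1/(16.0-10.9) = 1/5.10
W = 0.1961 hours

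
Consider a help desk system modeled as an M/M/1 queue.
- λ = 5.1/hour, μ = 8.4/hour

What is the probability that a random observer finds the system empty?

ρ = λ/μ = 5.1/8.4 = 0.6071
P(0) = 1 - ρ = 1 - 0.6071 = 0.3929
The server is idle 39.29% of the time.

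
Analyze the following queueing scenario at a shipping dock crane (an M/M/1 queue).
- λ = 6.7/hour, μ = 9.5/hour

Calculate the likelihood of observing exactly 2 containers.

ρ = λ/μ = 6.7/9.5 = 0.7053
P(n) = (1-ρ)ρⁿ
P(2) = (1-0.7053) × 0.7053^2
P(2) = 0.2947 × 0.4974
P(2) = 0.1466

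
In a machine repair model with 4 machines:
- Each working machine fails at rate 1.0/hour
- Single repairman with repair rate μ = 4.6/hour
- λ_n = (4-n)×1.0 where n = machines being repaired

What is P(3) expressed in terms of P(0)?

P(3)/P(0) = ∏_{i=0}^{3-1} λ_i/μ_{i+1}
= (4-0)×1.0/4.6 × (4-1)×1.0/4.6 × (4-2)×1.0/4.6
= 0.2466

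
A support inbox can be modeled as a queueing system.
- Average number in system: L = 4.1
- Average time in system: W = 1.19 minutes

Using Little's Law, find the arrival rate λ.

Little's Law: L = λW, so λ = L/W
λ = 4.1/1.19 = 3.4454 emails/minute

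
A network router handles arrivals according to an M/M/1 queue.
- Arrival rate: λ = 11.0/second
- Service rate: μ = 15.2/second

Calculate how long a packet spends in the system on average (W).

First, compute utilization: ρ = λ/μ = 11.0/15.2 = 0.7237
For M/M/1: W = 1/(μ-λ)
W = 1/(15.2-11.0) = 1/4.20
W = 0.2381 seconds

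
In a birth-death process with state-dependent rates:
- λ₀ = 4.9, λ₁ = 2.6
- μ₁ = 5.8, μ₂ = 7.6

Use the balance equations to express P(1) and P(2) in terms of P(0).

Balance equations:
State 0: λ₀P₀ = μ₁P₁ → P₁ = (λ₀/μ₁)P₀ = (4.9/5.8)P₀ = 0.8448P₀
State 1: P₂ = (λ₀λ₁)/(μ₁μ₂)P₀ = (4.9×2.6)/(5.8×7.6)P₀ = 0.2890P₀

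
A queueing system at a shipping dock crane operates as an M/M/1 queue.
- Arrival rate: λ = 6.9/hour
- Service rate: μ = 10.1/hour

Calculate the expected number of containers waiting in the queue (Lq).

ρ = λ/μ = 6.9/10.1 = 0.6832
For M/M/1: Lq = λ²/(μ(μ-λ))
Lq = 47.61/(10.1 × 3.20)
Lq = 1.4731 containers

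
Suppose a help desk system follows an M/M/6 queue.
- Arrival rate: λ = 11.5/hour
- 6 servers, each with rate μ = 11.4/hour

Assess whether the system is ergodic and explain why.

Stability requires ρ = λ/(cμ) < 1
ρ = 11.5/(6 × 11.4) = 11.5/68.40 = 0.1681
Since 0.1681 < 1, the system is STABLE.
The servers are busy 16.81% of the time.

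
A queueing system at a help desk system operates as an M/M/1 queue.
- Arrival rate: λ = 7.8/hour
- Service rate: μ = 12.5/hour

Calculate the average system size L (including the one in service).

ρ = λ/μ = 7.8/12.5 = 0.6240
For M/M/1: L = λ/(μ-λ)
L = 7.8/(12.5-7.8) = 7.8/4.70
L = 1.6596 tickets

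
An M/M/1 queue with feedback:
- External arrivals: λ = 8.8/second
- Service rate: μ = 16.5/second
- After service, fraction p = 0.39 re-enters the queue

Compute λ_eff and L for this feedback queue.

Effective arrival rate: λ_eff = λ/(1-p) = 8.8/(1-0.39) = 8.8/0.61 = 14.42623
ρ = λ_eff/μ = 14.42623/16.5 = 0.874317
L = ρ/(1-ρ) = 0.874317/(1-0.874317) = 6.9565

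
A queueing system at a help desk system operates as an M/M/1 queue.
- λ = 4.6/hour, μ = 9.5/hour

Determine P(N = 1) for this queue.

ρ = λ/μ = 4.6/9.5 = 0.4842
P(n) = (1-ρ)ρⁿ
P(1) = (1-0.4842) × 0.4842^1
P(1) = 0.5158 × 0.4842
P(1) = 0.2498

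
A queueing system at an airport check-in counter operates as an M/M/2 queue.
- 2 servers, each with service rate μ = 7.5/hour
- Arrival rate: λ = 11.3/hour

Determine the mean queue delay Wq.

Traffic intensity: ρ = λ/(cμ) = 11.3/(2×7.5) = 0.7533
Since ρ = 0.7533 < 1, system is stable.
Offered load a = λ/μ = cρ = 11.3/7.5 = 1.5067
P₀ = [ Σₙ₌₀^1 aⁿ/n! + a^2/(2!(1-ρ)) ]⁻¹
Σ = a^0/0! + a^1/1! = 1.0000 + 1.5067 = 2.5067
a^2/(2!(1-ρ)) = 2.27004/(2 × 0.246667) = 4.6014
P₀ = 1/(2.5067 + 4.6014) = 0.1407
Lq = P₀·a^2·ρ / (2!(1-ρ)²) = 0.14068 × 2.2700 × 0.75333 / (2 × 0.060844) = 1.9770
Wq = Lq/λ = 1.9770/11.3 = 0.1750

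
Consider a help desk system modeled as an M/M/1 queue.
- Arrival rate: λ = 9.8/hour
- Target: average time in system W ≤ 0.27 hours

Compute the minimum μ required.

For M/M/1: W = 1/(μ-λ)
Need W ≤ 0.27, so 1/(μ-λ) ≤ 0.27
μ - λ ≥ 1/0.27 = 3.7037
μ ≥ 9.8 + 3.7037 = 13.5037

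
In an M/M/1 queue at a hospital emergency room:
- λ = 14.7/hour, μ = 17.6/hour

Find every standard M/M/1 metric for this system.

Step 1: ρ = λ/μ = 14.7/17.6 = 0.8352
Step 2: L = λ/(μ-λ) = 14.7/2.90 = 5.0690
Step 3: Lq = λ²/(μ(μ-λ)) = 216.09/(17.6×2.90) = 4.2337
Step 4: W = 1/(μ-λ) = 1/2.90 = 0.34483
Step 5: Wq = λ/(μ(μ-λ)) = 14.7/(17.6×2.90) = 0.2880
Step 6: P(0) = 1-ρ = 0.1648
Verify: L = λW = 14.7×0.34483 = 5.0690 ✔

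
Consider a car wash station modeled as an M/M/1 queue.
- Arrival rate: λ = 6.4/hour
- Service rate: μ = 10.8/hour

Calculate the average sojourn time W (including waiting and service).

First, compute utilization: ρ = λ/μ = 6.4/10.8 = 0.5926
For M/M/1: W = 1/(μ-λ)
W = 1/(10.8-6.4) = 1/4.40
W = 0.2273 hours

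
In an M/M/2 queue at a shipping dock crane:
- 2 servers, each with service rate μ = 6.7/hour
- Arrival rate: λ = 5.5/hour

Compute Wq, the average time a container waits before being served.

Traffic intensity: ρ = λ/(cμ) = 5.5/(2×6.7) = 0.4104
Since ρ = 0.4104 < 1, system is stable.
Offered load a = λ/μ = cρ = 5.5/6.7 = 0.8209
P₀ = [ Σₙ₌₀^1 aⁿ/n! + a^2/(2!(1-ρ)) ]⁻¹
Σ = a^0/0! + a^1/1! = 1.0000 + 0.8209 = 1.8209
a^2/(2!(1-ρ)) = 0.6739/(2 × 0.5896) = 0.5715
P₀ = 1/(1.8209 + 0.5715) = 0.4180
Lq = P₀·a^2·ρ / (2!(1-ρ)²) = 0.4180 × 0.6739 × 0.4104 / (2 × 0.3476) = 0.1663
Wq = Lq/λ = 0.1663/5.5 = 0.03024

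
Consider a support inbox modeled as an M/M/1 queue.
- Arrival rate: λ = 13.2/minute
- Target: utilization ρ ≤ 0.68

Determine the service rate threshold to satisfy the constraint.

ρ = λ/μ, so μ = λ/ρ
μ ≥ 13.2/0.68 = 19.4118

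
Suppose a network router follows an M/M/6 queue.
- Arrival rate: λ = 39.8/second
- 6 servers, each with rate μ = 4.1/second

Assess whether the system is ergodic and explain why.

Stability requires ρ = λ/(cμ) < 1
ρ = 39.8/(6 × 4.1) = 39.8/24.60 = 1.6179
Since 1.6179 ≥ 1, the system is UNSTABLE.
Need c > λ/μ = 39.8/4.1 = 9.71.
Minimum servers needed: c = 10.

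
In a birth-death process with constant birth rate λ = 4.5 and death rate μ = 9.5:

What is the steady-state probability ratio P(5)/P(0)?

For constant rates: P(n)/P(0) = (λ/μ)^n
P(5)/P(0) = (4.5/9.5)^5 = 0.4737^5 = 0.02385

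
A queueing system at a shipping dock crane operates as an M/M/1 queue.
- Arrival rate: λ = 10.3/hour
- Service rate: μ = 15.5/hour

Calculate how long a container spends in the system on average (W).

First, compute utilization: ρ = λ/μ = 10.3/15.5 = 0.6645
For M/M/1: W = 1/(μ-λ)
W = 1/(15.5-10.3) = 1/5.20
W = 0.1923 hours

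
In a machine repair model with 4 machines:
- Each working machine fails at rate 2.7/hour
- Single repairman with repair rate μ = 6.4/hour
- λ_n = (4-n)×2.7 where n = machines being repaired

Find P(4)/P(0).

P(4)/P(0) = ∏_{i=0}^{4-1} λ_i/μ_{i+1}
= (4-0)×2.7/6.4 × (4-1)×2.7/6.4 × (4-2)×2.7/6.4 × (4-3)×2.7/6.4
= 0.7602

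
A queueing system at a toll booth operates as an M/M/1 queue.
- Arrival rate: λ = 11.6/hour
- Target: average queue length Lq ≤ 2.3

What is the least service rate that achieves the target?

For M/M/1: Lq = λ²/(μ(μ-λ))
Need Lq ≤ 2.3, i.e. μ(μ-λ) ≥ λ²/2.3
μ² - 11.6μ - 134.56/2.3 ≥ 0  →  μ² - 11.6μ - 58.50435 ≥ 0
Quadratic formula (positive root): μ = [λ + √(λ² + 4×58.50435)]/2
Discriminant: 134.56 + 4×58.50435 = 368.5774, √368.5774 = 19.1984
μ ≥ (11.6 + 19.1984)/2 = 15.3992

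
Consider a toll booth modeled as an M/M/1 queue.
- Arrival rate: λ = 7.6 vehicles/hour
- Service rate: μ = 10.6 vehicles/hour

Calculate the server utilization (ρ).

Server utilization: ρ = λ/μ
ρ = 7.6/10.6 = 0.7170
The server is busy 71.70% of the time.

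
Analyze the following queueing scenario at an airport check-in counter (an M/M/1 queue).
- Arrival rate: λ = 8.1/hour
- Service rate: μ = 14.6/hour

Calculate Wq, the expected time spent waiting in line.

First, compute utilization: ρ = λ/μ = 8.1/14.6 = 0.5548
For M/M/1: Wq = λ/(μ(μ-λ))
Wq = 8.1/(14.6 × (14.6-8.1))
Wq = 8.1/(14.6 × 6.50)
Wq = 0.08535 hours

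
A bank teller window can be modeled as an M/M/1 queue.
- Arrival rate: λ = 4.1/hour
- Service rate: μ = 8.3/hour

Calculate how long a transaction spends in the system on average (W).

First, compute utilization: ρ = λ/μ = 4.1/8.3 = 0.4940
For M/M/1: W = 1/(μ-λ)
W = 1/(8.3-4.1) = 1/4.20
W = 0.2381 hours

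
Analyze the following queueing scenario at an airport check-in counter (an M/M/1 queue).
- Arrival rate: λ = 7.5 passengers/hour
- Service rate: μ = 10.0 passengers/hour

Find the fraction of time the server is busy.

Server utilization: ρ = λ/μ
ρ = 7.5/10.0 = 0.7500
The server is busy 75.00% of the time.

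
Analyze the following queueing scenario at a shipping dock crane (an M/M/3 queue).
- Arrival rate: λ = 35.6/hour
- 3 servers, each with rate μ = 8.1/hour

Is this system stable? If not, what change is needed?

Stability requires ρ = λ/(cμ) < 1
ρ = 35.6/(3 × 8.1) = 35.6/24.30 = 1.4650
Since 1.4650 ≥ 1, the system is UNSTABLE.
Need c > λ/μ = 35.6/8.1 = 4.40.
Minimum servers needed: c = 5.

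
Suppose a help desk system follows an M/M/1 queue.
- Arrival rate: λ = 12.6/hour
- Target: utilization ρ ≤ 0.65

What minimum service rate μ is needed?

ρ = λ/μ, so μ = λ/ρ
μ ≥ 12.6/0.65 = 19.3846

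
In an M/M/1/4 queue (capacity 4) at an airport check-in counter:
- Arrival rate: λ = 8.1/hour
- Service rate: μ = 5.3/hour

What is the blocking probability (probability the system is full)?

ρ = λ/μ = 8.1/5.3 = 1.5283
P₀ = (1-ρ)/(1-ρ^(K+1)) = (1-1.5283)/(1-1.5283^5) = -0.5283/-7.3376 = 0.07200
P_K = P₀×ρ^K = 0.07200 × 1.5283^4 = 0.07200 × 5.4555 = 0.3928
Blocking probability = 39.28%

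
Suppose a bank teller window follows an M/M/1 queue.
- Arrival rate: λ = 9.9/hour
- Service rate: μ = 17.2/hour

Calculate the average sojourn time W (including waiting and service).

First, compute utilization: ρ = λ/μ = 9.9/17.2 = 0.5756
For M/M/1: W = 1/(μ-λ)
W = 1/(17.2-9.9) = 1/7.30
W = 0.1370 hours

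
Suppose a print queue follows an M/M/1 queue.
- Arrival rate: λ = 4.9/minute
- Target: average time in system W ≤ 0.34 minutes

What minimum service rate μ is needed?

For M/M/1: W = 1/(μ-λ)
Need W ≤ 0.34, so 1/(μ-λ) ≤ 0.34
μ - λ ≥ 1/0.34 = 2.9412
μ ≥ 4.9 + 2.9412 = 7.8412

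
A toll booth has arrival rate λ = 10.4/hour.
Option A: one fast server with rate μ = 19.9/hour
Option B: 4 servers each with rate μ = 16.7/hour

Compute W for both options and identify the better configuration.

Option A: single server μ = 19.9 (M/M/1)
  ρ_A = 10.4/19.9 = 0.5226
  W_A = 1/(μ-λ) = 1/(19.9-10.4) = 1/9.50 = 0.1053

Option B: 4 servers μ = 16.7 (M/M/4)
  ρ_B = λ/(cμ) = 10.4/(4×16.7) = 0.1557
  Offered load a = λ/μ = cρ = 10.4/16.7 = 0.6228
  P₀ = [ Σₙ₌₀^3 aⁿ/n! + a^4/(4!(1-ρ)) ]⁻¹
  Σ = a^0/0! + a^1/1! + a^2/2! + a^3/3! = 1.0000 + 0.62275 + 0.19391 + 0.040253 = 1.8569
  a^4/(4!(1-ρ)) = 0.15041/(24 × 0.84431) = 0.007423
  P₀ = 1/(1.8569 + 0.007423) = 0.5364
  Lq = P₀·a^4·ρ / (4!(1-ρ)²) = 0.536382 × 0.150407 × 0.155689 / (24 × 0.712862) = 0.0007341
  Wq_B = Lq/λ = 0.0007341/10.4 = 0.00007059
  W_B = Wq_B + 1/μ = 0.00007059 + 0.05988 = 0.05995

Since W_B = 0.05995 < W_A = 0.1053, Option B (multiple servers) has the shorter time in system.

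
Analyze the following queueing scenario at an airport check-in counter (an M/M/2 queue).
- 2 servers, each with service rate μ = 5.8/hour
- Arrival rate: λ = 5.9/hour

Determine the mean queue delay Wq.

Traffic intensity: ρ = λ/(cμ) = 5.9/(2×5.8) = 0.5086
Since ρ = 0.5086 < 1, system is stable.
Offered load a = λ/μ = cρ = 5.9/5.8 = 1.0172
P₀ = [ Σₙ₌₀^1 aⁿ/n! + a^2/(2!(1-ρ)) ]⁻¹
Σ = a^0/0! + a^1/1! = 1.0000 + 1.0172 = 2.0172
a^2/(2!(1-ρ)) = 1.0348/(2 × 0.4914) = 1.0529
P₀ = 1/(2.0172 + 1.0529) = 0.3257
Lq = P₀·a^2·ρ / (2!(1-ρ)²) = 0.32571 × 1.0348 × 0.50862 / (2 × 0.24145) = 0.3550
Wq = Lq/λ = 0.3550/5.9 = 0.06017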